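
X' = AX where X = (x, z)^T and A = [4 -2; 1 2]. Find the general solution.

Coefficient matrix A = [[4, -2], [1, 2]].
Characteristic polynomial det(A - λI) = λ^2 - 6λ + 10 = 0.
Eigenvalues λ = 3 ± i (complex conjugate pair).
For λ=3+i: an eigenvector is (1,1) - i(-1,0) = (1 + i, 1).
A real fundamental pair from Re and Im of e^((3+i)t)v: X_1 = e^(3t)(cos(t)·(1,1) + sin(t)·(-1,0)), X_2 = e^(3t)(sin(t)·(1,1) - cos(t)·(-1,0)).
General solution: K_1X_1 + K_2X_2.

x(t) = -K_1e^(3t)sin(t) + K_1e^(3t)cos(t) + K_2e^(3t)sin(t) + K_2e^(3t)cos(t), z(t) = K_1e^(3t)cos(t) + K_2e^(3t)sin(t)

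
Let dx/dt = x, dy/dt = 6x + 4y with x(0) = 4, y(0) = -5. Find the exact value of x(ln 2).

A = [[1,0],[6,4]]; eigenvalues λ = 1, 4.
Eigenvectors: (1,-2) for λ=1, (0,-1) for λ=4.
From the initial condition, c_1 = 4, c_2 = -3.
x(ln 2) = (4)(2^1)(1) + (-3)(2^4)(0) = 8.

8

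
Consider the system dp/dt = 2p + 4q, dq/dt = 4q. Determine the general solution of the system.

p(t) = -2K_1e^(4t) + K_2e^(2t), q(t) = -K_1e^(4t)

Coefficient matrix A = [[2, 4], [0, 4]].
Characteristic polynomial det(A - λI) = λ^2 - 6λ + 8 = 0.
Eigenvalues λ = 4, 2.
For λ=4: (A-λI) row 1 is [-2, 4], so an eigenvector is (-2, -1).
For λ=2: (A-λI) row 1 is [0, 4], so an eigenvector is (1, 0).
General solution: K_1e^(4t)(-2,-1) + K_2e^(2t)(1,0).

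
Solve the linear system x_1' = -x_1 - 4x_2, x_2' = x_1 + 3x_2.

x_1(t) = -2C_1e^(t) - 2C_2te^(t) - C_2e^(t), x_2(t) = C_1e^(t) + C_2te^(t) + C_2e^(t)

Coefficient matrix A = [[-1, -4], [1, 3]].
Characteristic polynomial det(A - λI) = λ^2 - 2λ + 1 = 0.
Single eigenvalue λ = 1 with algebraic multiplicity 2.
Eigenvector v = (-2,1); generalized eigenvector w with (A-λI)w=v is (-1,1).
General solution: e^(t)[C_1·v + C_2·(t·v + w)].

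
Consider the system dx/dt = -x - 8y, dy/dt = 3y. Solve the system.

Coefficient matrix A = [[-1, -8], [0, 3]].
Characteristic polynomial det(A - λI) = λ^2 - 2λ - 3 = 0.
Eigenvalues λ = 3, -1.
For λ=3: (A-λI) row 1 is [-4, -8], so an eigenvector is (2, -1).
For λ=-1: (A-λI) row 1 is [0, -8], so an eigenvector is (1, 0).
General solution: C_1e^(3t)(2,-1) + C_2e^(-t)(1,0).

x(t) = 2C_1e^(3t) + C_2e^(-t), y(t) = -C_1e^(3t)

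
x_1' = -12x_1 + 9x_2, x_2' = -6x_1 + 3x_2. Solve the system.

Coefficient matrix A = [[-12, 9], [-6, 3]].
Characteristic polynomial det(A - λI) = λ^2 + 9λ + 18 = 0.
Eigenvalues λ = -3, -6.
For λ=-3: (A-λI) row 1 is [-9, 9], so an eigenvector is (1, 1).
For λ=-6: (A-λI) row 1 is [-6, 9], so an eigenvector is (-3, -2).
General solution: c_1e^(-3t)(1,1) + c_2e^(-6t)(-3,-2).

x_1(t) = c_1e^(-3t) - 3c_2e^(-6t), x_2(t) = c_1e^(-3t) - 2c_2e^(-6t)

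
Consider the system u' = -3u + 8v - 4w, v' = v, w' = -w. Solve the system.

Coefficient matrix A = [[-3, 8, -4], [0, 1, 0], [0, 0, -1]].
det(A - λI) = 0 gives eigenvalues λ = -3, -1, 1.
For λ=-3: eigenvector (1,0,0).
For λ=-1: eigenvector (-2,0,1).
For λ=1: eigenvector (2,1,0).
General solution: C_1e^(-3t)(1,0,0) + C_2e^(-t)(-2,0,1) + C_3e^(t)(2,1,0).

u(t) = C_1e^(-3t) - 2C_2e^(-t) + 2C_3e^(t), v(t) = C_3e^(t), w(t) = C_2e^(-t)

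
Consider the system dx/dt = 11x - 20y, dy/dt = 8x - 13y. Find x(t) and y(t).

x(t) = 2c_1e^(-t)sin(4t) - c_1e^(-t)cos(4t) - c_2e^(-t)sin(4t) - 2c_2e^(-t)cos(4t), y(t) = c_1e^(-t)sin(4t) - c_1e^(-t)cos(4t) - c_2e^(-t)sin(4t) - c_2e^(-t)cos(4t)

Coefficient matrix A = [[11, -20], [8, -13]].
Characteristic polynomial det(A - λI) = λ^2 + 2λ + 17 = 0.
Eigenvalues λ = -1 ± 4i (complex conjugate pair).
For λ=-1+4i: an eigenvector is (-1,-1) - i(2,1) = (-1 - 2i, -1 - i).
A real fundamental pair from Re and Im of e^((-1+4i)t)v: X_1 = e^(-t)(cos(4t)·(-1,-1) + sin(4t)·(2,1)), X_2 = e^(-t)(sin(4t)·(-1,-1) - cos(4t)·(2,1)).
General solution: c_1X_1 + c_2X_2.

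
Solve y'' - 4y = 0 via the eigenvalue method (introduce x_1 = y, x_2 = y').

Let x_1 = y, x_2 = y'. Then x_1' = x_2 and x_2' = 4x_1.
A = [[0,1],[4,0]]; det(A-λI) = λ^2 - 4.
Eigenvalues λ = -2, 2 with eigenvectors (1,-2), (1,2).

y(t) = c_1e^(-2t) + c_2e^(2t)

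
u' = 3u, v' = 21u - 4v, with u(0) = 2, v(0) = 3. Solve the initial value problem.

Coefficient matrix A = [[3, 0], [21, -4]].
Characteristic polynomial det(A - λI) = λ^2 + λ - 12 = 0.
Eigenvalues λ = 3, -4.
For λ=3: (A-λI) row 2 is [21, -7], so an eigenvector is (1, 3).
For λ=-4: (A-λI) row 1 is [7, 0], so an eigenvector is (0, -1).
General solution: c_1e^(3t)(1,3) + c_2e^(-4t)(0,-1).
Applying u(0)=2, v(0)=3 gives c_1=2, c_2=3.

u(t) = 2e^(3t), v(t) = 6e^(3t) - 3e^(-4t)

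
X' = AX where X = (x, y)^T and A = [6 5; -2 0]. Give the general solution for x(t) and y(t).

x(t) = -2c_1e^(3t)sin(t) + c_1e^(3t)cos(t) + c_2e^(3t)sin(t) + 2c_2e^(3t)cos(t), y(t) = c_1e^(3t)sin(t) - c_1e^(3t)cos(t) - c_2e^(3t)sin(t) - c_2e^(3t)cos(t)

Coefficient matrix A = [[6, 5], [-2, 0]].
Characteristic polynomial det(A - λI) = λ^2 - 6λ + 10 = 0.
Eigenvalues λ = 3 ± i (complex conjugate pair).
For λ=3+i: an eigenvector is (1,-1) - i(-2,1) = (1 + 2i, -1 - i).
A real fundamental pair from Re and Im of e^((3+i)t)v: X_1 = e^(3t)(cos(t)·(1,-1) + sin(t)·(-2,1)), X_2 = e^(3t)(sin(t)·(1,-1) - cos(t)·(-2,1)).
General solution: c_1X_1 + c_2X_2.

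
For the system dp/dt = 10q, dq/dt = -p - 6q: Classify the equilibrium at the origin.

stable spiral

A = [[0,10],[-1,-6]]; det(A-λI) = λ^2 + 6λ + 10.
λ = -3 ± i: negative real part.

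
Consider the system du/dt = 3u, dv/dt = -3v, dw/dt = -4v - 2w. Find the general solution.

u(t) = K_2e^(3t), v(t) = K_1e^(-3t), w(t) = 4K_1e^(-3t) + K_3e^(-2t)

Coefficient matrix A = [[3, 0, 0], [0, -3, 0], [0, -4, -2]].
det(A - λI) = 0 gives eigenvalues λ = -3, 3, -2.
For λ=-3: eigenvector (0,1,4).
For λ=3: eigenvector (1,0,0).
For λ=-2: eigenvector (0,0,1).
General solution: K_1e^(-3t)(0,1,4) + K_2e^(3t)(1,0,0) + K_3e^(-2t)(0,0,1).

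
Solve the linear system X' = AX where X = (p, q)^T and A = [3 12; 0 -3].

Coefficient matrix A = [[3, 12], [0, -3]].
Characteristic polynomial det(A - λI) = λ^2 - 9 = 0.
Eigenvalues λ = -3, 3.
For λ=-3: (A-λI) row 1 is [6, 12], so an eigenvector is (-2, 1).
For λ=3: (A-λI) row 1 is [0, 12], so an eigenvector is (-1, 0).
General solution: K_1e^(-3t)(-2,1) + K_2e^(3t)(-1,0).

p(t) = -2K_1e^(-3t) - K_2e^(3t), q(t) = K_1e^(-3t)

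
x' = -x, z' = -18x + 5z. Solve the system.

Coefficient matrix A = [[-1, 0], [-18, 5]].
Characteristic polynomial det(A - λI) = λ^2 - 4λ - 5 = 0.
Eigenvalues λ = -1, 5.
For λ=-1: (A-λI) row 2 is [-18, 6], so an eigenvector is (-1, -3).
For λ=5: (A-λI) row 1 is [-6, 0], so an eigenvector is (0, -1).
General solution: K_1e^(-t)(-1,-3) + K_2e^(5t)(0,-1).

x(t) = -K_1e^(-t), z(t) = -3K_1e^(-t) - K_2e^(5t)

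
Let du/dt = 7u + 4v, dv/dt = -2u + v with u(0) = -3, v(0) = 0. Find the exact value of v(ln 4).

A = [[7,4],[-2,1]]; eigenvalues λ = 5, 3.
Eigenvectors: (2,-1) for λ=5, (-1,1) for λ=3.
From the initial condition, c_1 = -3, c_2 = -3.
v(ln 4) = (-3)(4^5)(-1) + (-3)(4^3)(1) = 2880.

2880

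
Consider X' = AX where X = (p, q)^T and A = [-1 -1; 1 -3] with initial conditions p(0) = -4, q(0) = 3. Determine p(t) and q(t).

Coefficient matrix A = [[-1, -1], [1, -3]].
Characteristic polynomial det(A - λI) = λ^2 + 4λ + 4 = 0.
Single eigenvalue λ = -2 with algebraic multiplicity 2.
Eigenvector v = (-1,-1); generalized eigenvector w with (A-λI)w=v is (2,3).
General solution: e^(-2t)[K_1·v + K_2·(t·v + w)].
Applying p(0)=-4, q(0)=3 gives K_1=18, K_2=7.

p(t) = -7te^(-2t) - 4e^(-2t), q(t) = -7te^(-2t) + 3e^(-2t)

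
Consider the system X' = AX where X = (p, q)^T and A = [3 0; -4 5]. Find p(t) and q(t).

Coefficient matrix A = [[3, 0], [-4, 5]].
Characteristic polynomial det(A - λI) = λ^2 - 8λ + 15 = 0.
Eigenvalues λ = 3, 5.
For λ=3: (A-λI) row 2 is [-4, 2], so an eigenvector is (-1, -2).
For λ=5: (A-λI) row 1 is [-2, 0], so an eigenvector is (0, 1).
General solution: C_1e^(3t)(-1,-2) + C_2e^(5t)(0,1).

p(t) = -C_1e^(3t), q(t) = -2C_1e^(3t) + C_2e^(5t)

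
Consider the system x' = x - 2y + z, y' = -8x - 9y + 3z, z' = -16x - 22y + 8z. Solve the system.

x(t) = K_2e^(t) + K_3e^(2t), y(t) = K_1e^(-3t) - 2K_2e^(t) - K_3e^(2t), z(t) = 2K_1e^(-3t) - 4K_2e^(t) - K_3e^(2t)

Coefficient matrix A = [[1, -2, 1], [-8, -9, 3], [-16, -22, 8]].
det(A - λI) = 0 gives eigenvalues λ = -3, 1, 2.
For λ=-3: eigenvector (0,1,2).
For λ=1: eigenvector (1,-2,-4).
For λ=2: eigenvector (1,-1,-1).
General solution: K_1e^(-3t)(0,1,2) + K_2e^(t)(1,-2,-4) + K_3e^(2t)(1,-1,-1).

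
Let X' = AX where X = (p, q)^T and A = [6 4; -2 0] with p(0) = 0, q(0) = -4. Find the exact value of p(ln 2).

A = [[6,4],[-2,0]]; eigenvalues λ = 4, 2.
Eigenvectors: (2,-1) for λ=4, (-1,1) for λ=2.
From the initial condition, c_1 = -4, c_2 = -8.
p(ln 2) = (-4)(2^4)(2) + (-8)(2^2)(-1) = -96.

-96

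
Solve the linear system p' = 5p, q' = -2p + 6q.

Coefficient matrix A = [[5, 0], [-2, 6]].
Characteristic polynomial det(A - λI) = λ^2 - 11λ + 30 = 0.
Eigenvalues λ = 5, 6.
For λ=5: (A-λI) row 2 is [-2, 1], so an eigenvector is (1, 2).
For λ=6: (A-λI) row 1 is [-1, 0], so an eigenvector is (0, -1).
General solution: K_1e^(5t)(1,2) + K_2e^(6t)(0,-1).

p(t) = K_1e^(5t), q(t) = 2K_1e^(5t) - K_2e^(6t)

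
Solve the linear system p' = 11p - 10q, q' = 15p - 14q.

p(t) = -2K_1e^(-4t) + K_2e^(t), q(t) = -3K_1e^(-4t) + K_2e^(t)

Coefficient matrix A = [[11, -10], [15, -14]].
Characteristic polynomial det(A - λI) = λ^2 + 3λ - 4 = 0.
Eigenvalues λ = -4, 1.
For λ=-4: (A-λI) row 1 is [15, -10], so an eigenvector is (-2, -3).
For λ=1: (A-λI) row 1 is [10, -10], so an eigenvector is (1, 1).
General solution: K_1e^(-4t)(-2,-3) + K_2e^(t)(1,1).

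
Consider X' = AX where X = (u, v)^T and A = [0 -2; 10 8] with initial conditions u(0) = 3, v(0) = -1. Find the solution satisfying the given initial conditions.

u(t) = -5e^(4t)sin(2t) + 3e^(4t)cos(2t), v(t) = 13e^(4t)sin(2t) - e^(4t)cos(2t)

Coefficient matrix A = [[0, -2], [10, 8]].
Characteristic polynomial det(A - λI) = λ^2 - 8λ + 20 = 0.
Eigenvalues λ = 4 ± 2i (complex conjugate pair).
For λ=4+2i: an eigenvector is (-1,2) - i(0,-1) = (-1, 2 + i).
A real fundamental pair from Re and Im of e^((4+2i)t)v: X_1 = e^(4t)(cos(2t)·(-1,2) + sin(2t)·(0,-1)), X_2 = e^(4t)(sin(2t)·(-1,2) - cos(2t)·(0,-1)).
General solution: c_1X_1 + c_2X_2.
Applying u(0)=3, v(0)=-1 gives c_1=-3, c_2=5.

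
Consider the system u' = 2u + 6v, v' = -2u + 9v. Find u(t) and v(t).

Coefficient matrix A = [[2, 6], [-2, 9]].
Characteristic polynomial det(A - λI) = λ^2 - 11λ + 30 = 0.
Eigenvalues λ = 5, 6.
For λ=5: (A-λI) row 1 is [-3, 6], so an eigenvector is (-2, -1).
For λ=6: (A-λI) row 1 is [-4, 6], so an eigenvector is (3, 2).
General solution: K_1e^(5t)(-2,-1) + K_2e^(6t)(3,2).

u(t) = -2K_1e^(5t) + 3K_2e^(6t), v(t) = -K_1e^(5t) + 2K_2e^(6t)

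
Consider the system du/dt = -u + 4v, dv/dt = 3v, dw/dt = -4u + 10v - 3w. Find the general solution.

u(t) = C_2e^(3t) + C_3e^(-t), v(t) = C_2e^(3t), w(t) = C_1e^(-3t) + C_2e^(3t) - 2C_3e^(-t)

Coefficient matrix A = [[-1, 4, 0], [0, 3, 0], [-4, 10, -3]].
det(A - λI) = 0 gives eigenvalues λ = -3, 3, -1.
For λ=-3: eigenvector (0,0,1).
For λ=3: eigenvector (1,1,1).
For λ=-1: eigenvector (1,0,-2).
General solution: C_1e^(-3t)(0,0,1) + C_2e^(3t)(1,1,1) + C_3e^(-t)(1,0,-2).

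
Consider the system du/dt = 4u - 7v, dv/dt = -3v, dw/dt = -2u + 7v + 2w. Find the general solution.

u(t) = -c_2e^(4t) + c_3e^(-3t), v(t) = c_3e^(-3t), w(t) = c_1e^(2t) + c_2e^(4t) - c_3e^(-3t)

Coefficient matrix A = [[4, -7, 0], [0, -3, 0], [-2, 7, 2]].
det(A - λI) = 0 gives eigenvalues λ = 2, 4, -3.
For λ=2: eigenvector (0,0,1).
For λ=4: eigenvector (-1,0,1).
For λ=-3: eigenvector (1,1,-1).
General solution: c_1e^(2t)(0,0,1) + c_2e^(4t)(-1,0,1) + c_3e^(-3t)(1,1,-1).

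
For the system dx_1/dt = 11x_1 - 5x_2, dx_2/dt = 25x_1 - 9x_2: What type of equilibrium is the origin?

A = [[11,-5],[25,-9]]; det(A-λI) = λ^2 - 2λ + 26.
λ = 1 ± 5i: positive real part.

unstable spiral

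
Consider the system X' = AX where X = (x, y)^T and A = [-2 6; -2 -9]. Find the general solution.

x(t) = -3C_1e^(-6t) + 2C_2e^(-5t), y(t) = 2C_1e^(-6t) - C_2e^(-5t)

Coefficient matrix A = [[-2, 6], [-2, -9]].
Characteristic polynomial det(A - λI) = λ^2 + 11λ + 30 = 0.
Eigenvalues λ = -6, -5.
For λ=-6: (A-λI) row 1 is [4, 6], so an eigenvector is (-3, 2).
For λ=-5: (A-λI) row 1 is [3, 6], so an eigenvector is (2, -1).
General solution: C_1e^(-6t)(-3,2) + C_2e^(-5t)(2,-1).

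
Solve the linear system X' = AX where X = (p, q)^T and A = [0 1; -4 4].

Coefficient matrix A = [[0, 1], [-4, 4]].
Characteristic polynomial det(A - λI) = λ^2 - 4λ + 4 = 0.
Single eigenvalue λ = 2 with algebraic multiplicity 2.
Eigenvector v = (-1,-2); generalized eigenvector w with (A-λI)w=v is (-1,-3).
General solution: e^(2t)[c_1·v + c_2·(t·v + w)].

p(t) = -c_1e^(2t) - c_2te^(2t) - c_2e^(2t), q(t) = -2c_1e^(2t) - 2c_2te^(2t) - 3c_2e^(2t)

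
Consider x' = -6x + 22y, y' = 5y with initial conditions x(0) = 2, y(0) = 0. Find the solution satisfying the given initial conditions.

Coefficient matrix A = [[-6, 22], [0, 5]].
Characteristic polynomial det(A - λI) = λ^2 + λ - 30 = 0.
Eigenvalues λ = 5, -6.
For λ=5: (A-λI) row 1 is [-11, 22], so an eigenvector is (2, 1).
For λ=-6: (A-λI) row 1 is [0, 22], so an eigenvector is (1, 0).
General solution: K_1e^(5t)(2,1) + K_2e^(-6t)(1,0).
Applying x(0)=2, y(0)=0 gives K_1=0, K_2=2.

x(t) = 2e^(-6t), y(t) = 0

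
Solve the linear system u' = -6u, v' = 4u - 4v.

u(t) = -c_1e^(-6t), v(t) = 2c_1e^(-6t) - c_2e^(-4t)

Coefficient matrix A = [[-6, 0], [4, -4]].
Characteristic polynomial det(A - λI) = λ^2 + 10λ + 24 = 0.
Eigenvalues λ = -6, -4.
For λ=-6: (A-λI) row 2 is [4, 2], so an eigenvector is (-1, 2).
For λ=-4: (A-λI) row 1 is [-2, 0], so an eigenvector is (0, -1).
General solution: c_1e^(-6t)(-1,2) + c_2e^(-4t)(0,-1).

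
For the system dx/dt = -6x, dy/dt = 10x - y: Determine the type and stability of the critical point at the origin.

A = [[-6,0],[10,-1]]; det(A-λI) = λ^2 + 7λ + 6.
λ = -1, -6: both negative.

stable node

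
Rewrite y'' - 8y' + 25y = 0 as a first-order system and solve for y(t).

y(t) = C_1e^(4t)cos(3t) + C_2e^(4t)sin(3t)

Let x_1 = y, x_2 = y'. Then x_1' = x_2 and x_2' = -25x_1 + 8x_2.
A = [[0,1],[-25,8]]; det(A-λI) = λ^2 - 8λ + 25.
Eigenvalues λ = 4 ± 3i.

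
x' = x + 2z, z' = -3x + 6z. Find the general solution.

x(t) = -2C_1e^(4t) - C_2e^(3t), z(t) = -3C_1e^(4t) - C_2e^(3t)

Coefficient matrix A = [[1, 2], [-3, 6]].
Characteristic polynomial det(A - λI) = λ^2 - 7λ + 12 = 0.
Eigenvalues λ = 4, 3.
For λ=4: (A-λI) row 1 is [-3, 2], so an eigenvector is (-2, -3).
For λ=3: (A-λI) row 1 is [-2, 2], so an eigenvector is (-1, -1).
General solution: C_1e^(4t)(-2,-3) + C_2e^(3t)(-1,-1).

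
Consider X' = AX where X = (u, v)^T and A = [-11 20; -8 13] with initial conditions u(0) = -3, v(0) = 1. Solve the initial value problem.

Coefficient matrix A = [[-11, 20], [-8, 13]].
Characteristic polynomial det(A - λI) = λ^2 - 2λ + 17 = 0.
Eigenvalues λ = 1 ± 4i (complex conjugate pair).
For λ=1+4i: an eigenvector is (1,1) - i(2,1) = (1 - 2i, 1 - i).
A real fundamental pair from Re and Im of e^((1+4i)t)v: X_1 = e^(t)(cos(4t)·(1,1) + sin(4t)·(2,1)), X_2 = e^(t)(sin(4t)·(1,1) - cos(4t)·(2,1)).
General solution: C_1X_1 + C_2X_2.
Applying u(0)=-3, v(0)=1 gives C_1=5, C_2=4.

u(t) = 14e^(t)sin(4t) - 3e^(t)cos(4t), v(t) = 9e^(t)sin(4t) + e^(t)cos(4t)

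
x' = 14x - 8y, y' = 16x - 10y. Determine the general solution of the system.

x(t) = c_1e^(6t) - c_2e^(-2t), y(t) = c_1e^(6t) - 2c_2e^(-2t)

Coefficient matrix A = [[14, -8], [16, -10]].
Characteristic polynomial det(A - λI) = λ^2 - 4λ - 12 = 0.
Eigenvalues λ = 6, -2.
For λ=6: (A-λI) row 1 is [8, -8], so an eigenvector is (1, 1).
For λ=-2: (A-λI) row 1 is [16, -8], so an eigenvector is (-1, -2).
General solution: c_1e^(6t)(1,1) + c_2e^(-2t)(-1,-2).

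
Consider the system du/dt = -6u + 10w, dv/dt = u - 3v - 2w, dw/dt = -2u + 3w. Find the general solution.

Coefficient matrix A = [[-6, 0, 10], [1, -3, -2], [-2, 0, 3]].
det(A - λI) = 0 gives eigenvalues λ = -2, -3, -1.
For λ=-2: eigenvector (5,1,2).
For λ=-3: eigenvector (0,1,0).
For λ=-1: eigenvector (2,0,1).
General solution: K_1e^(-2t)(5,1,2) + K_2e^(-3t)(0,1,0) + K_3e^(-t)(2,0,1).

u(t) = 5K_1e^(-2t) + 2K_3e^(-t), v(t) = K_1e^(-2t) + K_2e^(-3t), w(t) = 2K_1e^(-2t) + K_3e^(-t)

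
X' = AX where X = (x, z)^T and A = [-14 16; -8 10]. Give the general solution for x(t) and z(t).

Coefficient matrix A = [[-14, 16], [-8, 10]].
Characteristic polynomial det(A - λI) = λ^2 + 4λ - 12 = 0.
Eigenvalues λ = -6, 2.
For λ=-6: (A-λI) row 1 is [-8, 16], so an eigenvector is (-2, -1).
For λ=2: (A-λI) row 1 is [-16, 16], so an eigenvector is (1, 1).
General solution: K_1e^(-6t)(-2,-1) + K_2e^(2t)(1,1).

x(t) = -2K_1e^(-6t) + K_2e^(2t), z(t) = -K_1e^(-6t) + K_2e^(2t)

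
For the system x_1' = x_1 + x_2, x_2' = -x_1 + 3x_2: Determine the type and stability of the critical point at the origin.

unstable improper node

A = [[1,1],[-1,3]]; det(A-λI) = λ^2 - 4λ + 4.
repeated λ = 2 with a single eigenvector.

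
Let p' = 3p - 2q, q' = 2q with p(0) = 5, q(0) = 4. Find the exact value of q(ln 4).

64

A = [[3,-2],[0,2]]; eigenvalues λ = 3, 2.
Eigenvectors: (1,0) for λ=3, (-2,-1) for λ=2.
From the initial condition, c_1 = -3, c_2 = -4.
q(ln 4) = (-3)(4^3)(0) + (-4)(4^2)(-1) = 64.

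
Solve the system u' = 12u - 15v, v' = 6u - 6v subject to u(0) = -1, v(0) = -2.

u(t) = 7e^(3t)sin(3t) - e^(3t)cos(3t), v(t) = 4e^(3t)sin(3t) - 2e^(3t)cos(3t)

Coefficient matrix A = [[12, -15], [6, -6]].
Characteristic polynomial det(A - λI) = λ^2 - 6λ + 18 = 0.
Eigenvalues λ = 3 ± 3i (complex conjugate pair).
For λ=3+3i: an eigenvector is (-1,-1) - i(2,1) = (-1 - 2i, -1 - i).
A real fundamental pair from Re and Im of e^((3+3i)t)v: X_1 = e^(3t)(cos(3t)·(-1,-1) + sin(3t)·(2,1)), X_2 = e^(3t)(sin(3t)·(-1,-1) - cos(3t)·(2,1)).
General solution: K_1X_1 + K_2X_2.
Applying u(0)=-1, v(0)=-2 gives K_1=3, K_2=-1.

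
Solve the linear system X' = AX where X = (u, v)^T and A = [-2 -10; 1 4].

u(t) = -3C_1e^(t)sin(t) + C_1e^(t)cos(t) + C_2e^(t)sin(t) + 3C_2e^(t)cos(t), v(t) = C_1e^(t)sin(t) - C_2e^(t)cos(t)

Coefficient matrix A = [[-2, -10], [1, 4]].
Characteristic polynomial det(A - λI) = λ^2 - 2λ + 2 = 0.
Eigenvalues λ = 1 ± i (complex conjugate pair).
For λ=1+i: an eigenvector is (1,0) - i(-3,1) = (1 + 3i, 0 - i).
A real fundamental pair from Re and Im of e^((1+i)t)v: X_1 = e^(t)(cos(t)·(1,0) + sin(t)·(-3,1)), X_2 = e^(t)(sin(t)·(1,0) - cos(t)·(-3,1)).
General solution: C_1X_1 + C_2X_2.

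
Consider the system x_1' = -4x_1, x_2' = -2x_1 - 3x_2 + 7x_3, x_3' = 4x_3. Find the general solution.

Coefficient matrix A = [[-4, 0, 0], [-2, -3, 7], [0, 0, 4]].
det(A - λI) = 0 gives eigenvalues λ = -4, -3, 4.
For λ=-4: eigenvector (1,2,0).
For λ=-3: eigenvector (0,1,0).
For λ=4: eigenvector (0,1,1).
General solution: c_1e^(-4t)(1,2,0) + c_2e^(-3t)(0,1,0) + c_3e^(4t)(0,1,1).

x_1(t) = c_1e^(-4t), x_2(t) = 2c_1e^(-4t) + c_2e^(-3t) + c_3e^(4t), x_3(t) = c_3e^(4t)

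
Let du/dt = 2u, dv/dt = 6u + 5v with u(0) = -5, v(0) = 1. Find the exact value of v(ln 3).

-2097

A = [[2,0],[6,5]]; eigenvalues λ = 5, 2.
Eigenvectors: (0,1) for λ=5, (1,-2) for λ=2.
From the initial condition, c_1 = -9, c_2 = -5.
v(ln 3) = (-9)(3^5)(1) + (-5)(3^2)(-2) = -2097.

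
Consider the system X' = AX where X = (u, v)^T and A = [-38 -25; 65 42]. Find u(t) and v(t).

u(t) = K_1e^(2t)sin(5t) - 2K_1e^(2t)cos(5t) - 2K_2e^(2t)sin(5t) - K_2e^(2t)cos(5t), v(t) = -2K_1e^(2t)sin(5t) + 3K_1e^(2t)cos(5t) + 3K_2e^(2t)sin(5t) + 2K_2e^(2t)cos(5t)

Coefficient matrix A = [[-38, -25], [65, 42]].
Characteristic polynomial det(A - λI) = λ^2 - 4λ + 29 = 0.
Eigenvalues λ = 2 ± 5i (complex conjugate pair).
For λ=2+5i: an eigenvector is (-2,3) - i(1,-2) = (-2 - i, 3 + 2i).
A real fundamental pair from Re and Im of e^((2+5i)t)v: X_1 = e^(2t)(cos(5t)·(-2,3) + sin(5t)·(1,-2)), X_2 = e^(2t)(sin(5t)·(-2,3) - cos(5t)·(1,-2)).
General solution: K_1X_1 + K_2X_2.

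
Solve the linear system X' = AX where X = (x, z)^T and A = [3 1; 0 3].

Coefficient matrix A = [[3, 1], [0, 3]].
Characteristic polynomial det(A - λI) = λ^2 - 6λ + 9 = 0.
Single eigenvalue λ = 3 with algebraic multiplicity 2.
Eigenvector v = (-1,0); generalized eigenvector w with (A-λI)w=v is (-2,-1).
General solution: e^(3t)[C_1·v + C_2·(t·v + w)].

x(t) = -C_1e^(3t) - C_2te^(3t) - 2C_2e^(3t), z(t) = -C_2e^(3t)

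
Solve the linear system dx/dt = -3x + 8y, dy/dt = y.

x(t) = c_1e^(-3t) + 2c_2e^(t), y(t) = c_2e^(t)

Coefficient matrix A = [[-3, 8], [0, 1]].
Characteristic polynomial det(A - λI) = λ^2 + 2λ - 3 = 0.
Eigenvalues λ = -3, 1.
For λ=-3: (A-λI) row 1 is [0, 8], so an eigenvector is (1, 0).
For λ=1: (A-λI) row 1 is [-4, 8], so an eigenvector is (2, 1).
General solution: c_1e^(-3t)(1,0) + c_2e^(t)(2,1).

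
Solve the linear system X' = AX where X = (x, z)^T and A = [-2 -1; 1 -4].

Coefficient matrix A = [[-2, -1], [1, -4]].
Characteristic polynomial det(A - λI) = λ^2 + 6λ + 9 = 0.
Single eigenvalue λ = -3 with algebraic multiplicity 2.
Eigenvector v = (1,1); generalized eigenvector w with (A-λI)w=v is (2,1).
General solution: e^(-3t)[C_1·v + C_2·(t·v + w)].

x(t) = C_1e^(-3t) + C_2te^(-3t) + 2C_2e^(-3t), z(t) = C_1e^(-3t) + C_2te^(-3t) + C_2e^(-3t)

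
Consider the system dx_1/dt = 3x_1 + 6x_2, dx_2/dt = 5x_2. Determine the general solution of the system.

Coefficient matrix A = [[3, 6], [0, 5]].
Characteristic polynomial det(A - λI) = λ^2 - 8λ + 15 = 0.
Eigenvalues λ = 5, 3.
For λ=5: (A-λI) row 1 is [-2, 6], so an eigenvector is (-3, -1).
For λ=3: (A-λI) row 1 is [0, 6], so an eigenvector is (1, 0).
General solution: c_1e^(5t)(-3,-1) + c_2e^(3t)(1,0).

x_1(t) = -3c_1e^(5t) + c_2e^(3t), x_2(t) = -c_1e^(5t)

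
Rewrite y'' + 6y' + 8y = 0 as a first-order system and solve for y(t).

Let x_1 = y, x_2 = y'. Then x_1' = x_2 and x_2' = -8x_1 - 6x_2.
A = [[0,1],[-8,-6]]; det(A-λI) = λ^2 + 6λ + 8.
Eigenvalues λ = -2, -4 with eigenvectors (1,-2), (1,-4).

y(t) = C_1e^(-2t) + C_2e^(-4t)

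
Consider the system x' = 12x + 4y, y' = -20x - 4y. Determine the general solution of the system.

x(t) = C_1e^(4t)sin(4t) - C_2e^(4t)cos(4t), y(t) = -2C_1e^(4t)sin(4t) + C_1e^(4t)cos(4t) + C_2e^(4t)sin(4t) + 2C_2e^(4t)cos(4t)

Coefficient matrix A = [[12, 4], [-20, -4]].
Characteristic polynomial det(A - λI) = λ^2 - 8λ + 32 = 0.
Eigenvalues λ = 4 ± 4i (complex conjugate pair).
For λ=4+4i: an eigenvector is (0,1) - i(1,-2) = (0 - i, 1 + 2i).
A real fundamental pair from Re and Im of e^((4+4i)t)v: X_1 = e^(4t)(cos(4t)·(0,1) + sin(4t)·(1,-2)), X_2 = e^(4t)(sin(4t)·(0,1) - cos(4t)·(1,-2)).
General solution: C_1X_1 + C_2X_2.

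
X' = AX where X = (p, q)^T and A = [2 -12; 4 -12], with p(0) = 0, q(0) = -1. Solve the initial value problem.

Coefficient matrix A = [[2, -12], [4, -12]].
Characteristic polynomial det(A - λI) = λ^2 + 10λ + 24 = 0.
Eigenvalues λ = -4, -6.
For λ=-4: (A-λI) row 1 is [6, -12], so an eigenvector is (2, 1).
For λ=-6: (A-λI) row 1 is [8, -12], so an eigenvector is (3, 2).
General solution: c_1e^(-4t)(2,1) + c_2e^(-6t)(3,2).
Applying p(0)=0, q(0)=-1 gives c_1=3, c_2=-2.

p(t) = 6e^(-4t) - 6e^(-6t), q(t) = 3e^(-4t) - 4e^(-6t)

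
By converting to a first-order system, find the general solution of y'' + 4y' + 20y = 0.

Let x_1 = y, x_2 = y'. Then x_1' = x_2 and x_2' = -20x_1 - 4x_2.
A = [[0,1],[-20,-4]]; det(A-λI) = λ^2 + 4λ + 20.
Eigenvalues λ = -2 ± 4i.

y(t) = K_1e^(-2t)cos(4t) + K_2e^(-2t)sin(4t)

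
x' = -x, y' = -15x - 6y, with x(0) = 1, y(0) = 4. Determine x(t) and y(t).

x(t) = e^(-t), y(t) = -3e^(-t) + 7e^(-6t)

Coefficient matrix A = [[-1, 0], [-15, -6]].
Characteristic polynomial det(A - λI) = λ^2 + 7λ + 6 = 0.
Eigenvalues λ = -6, -1.
For λ=-6: (A-λI) row 1 is [5, 0], so an eigenvector is (0, 1).
For λ=-1: (A-λI) row 2 is [-15, -5], so an eigenvector is (-1, 3).
General solution: c_1e^(-6t)(0,1) + c_2e^(-t)(-1,3).
Applying x(0)=1, y(0)=4 gives c_1=7, c_2=-1.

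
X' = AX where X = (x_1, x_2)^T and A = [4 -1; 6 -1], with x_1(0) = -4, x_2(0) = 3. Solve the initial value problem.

x_1(t) = -15e^(2t) + 11e^(t), x_2(t) = -30e^(2t) + 33e^(t)

Coefficient matrix A = [[4, -1], [6, -1]].
Characteristic polynomial det(A - λI) = λ^2 - 3λ + 2 = 0.
Eigenvalues λ = 2, 1.
For λ=2: (A-λI) row 1 is [2, -1], so an eigenvector is (-1, -2).
For λ=1: (A-λI) row 1 is [3, -1], so an eigenvector is (1, 3).
General solution: K_1e^(2t)(-1,-2) + K_2e^(t)(1,3).
Applying x_1(0)=-4, x_2(0)=3 gives K_1=15, K_2=11.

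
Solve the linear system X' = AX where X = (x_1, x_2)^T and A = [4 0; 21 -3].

x_1(t) = C_1e^(4t), x_2(t) = 3C_1e^(4t) + C_2e^(-3t)

Coefficient matrix A = [[4, 0], [21, -3]].
Characteristic polynomial det(A - λI) = λ^2 - λ - 12 = 0.
Eigenvalues λ = 4, -3.
For λ=4: (A-λI) row 2 is [21, -7], so an eigenvector is (1, 3).
For λ=-3: (A-λI) row 1 is [7, 0], so an eigenvector is (0, 1).
General solution: C_1e^(4t)(1,3) + C_2e^(-3t)(0,1).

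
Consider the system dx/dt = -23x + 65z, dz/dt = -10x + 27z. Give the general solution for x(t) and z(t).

x(t) = -3K_1e^(2t)sin(5t) - 2K_1e^(2t)cos(5t) - 2K_2e^(2t)sin(5t) + 3K_2e^(2t)cos(5t), z(t) = -K_1e^(2t)sin(5t) - K_1e^(2t)cos(5t) - K_2e^(2t)sin(5t) + K_2e^(2t)cos(5t)

Coefficient matrix A = [[-23, 65], [-10, 27]].
Characteristic polynomial det(A - λI) = λ^2 - 4λ + 29 = 0.
Eigenvalues λ = 2 ± 5i (complex conjugate pair).
For λ=2+5i: an eigenvector is (-2,-1) - i(-3,-1) = (-2 + 3i, -1 + i).
A real fundamental pair from Re and Im of e^((2+5i)t)v: X_1 = e^(2t)(cos(5t)·(-2,-1) + sin(5t)·(-3,-1)), X_2 = e^(2t)(sin(5t)·(-2,-1) - cos(5t)·(-3,-1)).
General solution: K_1X_1 + K_2X_2.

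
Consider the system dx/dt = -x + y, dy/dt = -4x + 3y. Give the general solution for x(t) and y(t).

Coefficient matrix A = [[-1, 1], [-4, 3]].
Characteristic polynomial det(A - λI) = λ^2 - 2λ + 1 = 0.
Single eigenvalue λ = 1 with algebraic multiplicity 2.
Eigenvector v = (1,2); generalized eigenvector w with (A-λI)w=v is (1,3).
General solution: e^(t)[c_1·v + c_2·(t·v + w)].

x(t) = c_1e^(t) + c_2te^(t) + c_2e^(t), y(t) = 2c_1e^(t) + 2c_2te^(t) + 3c_2e^(t)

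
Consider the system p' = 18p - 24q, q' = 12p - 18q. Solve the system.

Coefficient matrix A = [[18, -24], [12, -18]].
Characteristic polynomial det(A - λI) = λ^2 - 36 = 0.
Eigenvalues λ = 6, -6.
For λ=6: (A-λI) row 1 is [12, -24], so an eigenvector is (-2, -1).
For λ=-6: (A-λI) row 1 is [24, -24], so an eigenvector is (1, 1).
General solution: C_1e^(6t)(-2,-1) + C_2e^(-6t)(1,1).

p(t) = -2C_1e^(6t) + C_2e^(-6t), q(t) = -C_1e^(6t) + C_2e^(-6t)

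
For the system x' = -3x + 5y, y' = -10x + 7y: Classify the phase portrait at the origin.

A = [[-3,5],[-10,7]]; det(A-λI) = λ^2 - 4λ + 29.
λ = 2 ± 5i: positive real part.

unstable spiral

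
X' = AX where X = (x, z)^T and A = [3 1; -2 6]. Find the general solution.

x(t) = -c_1e^(4t) - c_2e^(5t), z(t) = -c_1e^(4t) - 2c_2e^(5t)

Coefficient matrix A = [[3, 1], [-2, 6]].
Characteristic polynomial det(A - λI) = λ^2 - 9λ + 20 = 0.
Eigenvalues λ = 4, 5.
For λ=4: (A-λI) row 1 is [-1, 1], so an eigenvector is (-1, -1).
For λ=5: (A-λI) row 1 is [-2, 1], so an eigenvector is (-1, -2).
General solution: c_1e^(4t)(-1,-1) + c_2e^(5t)(-1,-2).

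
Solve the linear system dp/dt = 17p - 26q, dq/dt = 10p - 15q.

p(t) = 2c_1e^(t)sin(2t) - 3c_1e^(t)cos(2t) - 3c_2e^(t)sin(2t) - 2c_2e^(t)cos(2t), q(t) = c_1e^(t)sin(2t) - 2c_1e^(t)cos(2t) - 2c_2e^(t)sin(2t) - c_2e^(t)cos(2t)

Coefficient matrix A = [[17, -26], [10, -15]].
Characteristic polynomial det(A - λI) = λ^2 - 2λ + 5 = 0.
Eigenvalues λ = 1 ± 2i (complex conjugate pair).
For λ=1+2i: an eigenvector is (-3,-2) - i(2,1) = (-3 - 2i, -2 - i).
A real fundamental pair from Re and Im of e^((1+2i)t)v: X_1 = e^(t)(cos(2t)·(-3,-2) + sin(2t)·(2,1)), X_2 = e^(t)(sin(2t)·(-3,-2) - cos(2t)·(2,1)).
General solution: c_1X_1 + c_2X_2.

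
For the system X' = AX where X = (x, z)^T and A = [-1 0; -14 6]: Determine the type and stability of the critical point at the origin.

A = [[-1,0],[-14,6]]; det(A-λI) = λ^2 - 5λ - 6.
λ = -1, 6: opposite signs.

saddle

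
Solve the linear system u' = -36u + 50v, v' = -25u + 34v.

Coefficient matrix A = [[-36, 50], [-25, 34]].
Characteristic polynomial det(A - λI) = λ^2 + 2λ + 26 = 0.
Eigenvalues λ = -1 ± 5i (complex conjugate pair).
For λ=-1+5i: an eigenvector is (-3,-2) - i(1,1) = (-3 - i, -2 - i).
A real fundamental pair from Re and Im of e^((-1+5i)t)v: X_1 = e^(-t)(cos(5t)·(-3,-2) + sin(5t)·(1,1)), X_2 = e^(-t)(sin(5t)·(-3,-2) - cos(5t)·(1,1)).
General solution: C_1X_1 + C_2X_2.

u(t) = C_1e^(-t)sin(5t) - 3C_1e^(-t)cos(5t) - 3C_2e^(-t)sin(5t) - C_2e^(-t)cos(5t), v(t) = C_1e^(-t)sin(5t) - 2C_1e^(-t)cos(5t) - 2C_2e^(-t)sin(5t) - C_2e^(-t)cos(5t)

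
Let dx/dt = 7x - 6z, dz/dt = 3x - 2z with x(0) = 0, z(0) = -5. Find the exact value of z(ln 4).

A = [[7,-6],[3,-2]]; eigenvalues λ = 4, 1.
Eigenvectors: (2,1) for λ=4, (1,1) for λ=1.
From the initial condition, c_1 = 5, c_2 = -10.
z(ln 4) = (5)(4^4)(1) + (-10)(4^1)(1) = 1240.

1240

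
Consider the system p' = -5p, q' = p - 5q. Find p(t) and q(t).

p(t) = -C_2e^(-5t), q(t) = -C_1e^(-5t) - C_2te^(-5t) + 2C_2e^(-5t)

Coefficient matrix A = [[-5, 0], [1, -5]].
Characteristic polynomial det(A - λI) = λ^2 + 10λ + 25 = 0.
Single eigenvalue λ = -5 with algebraic multiplicity 2.
Eigenvector v = (0,-1); generalized eigenvector w with (A-λI)w=v is (-1,2).
General solution: e^(-5t)[C_1·v + C_2·(t·v + w)].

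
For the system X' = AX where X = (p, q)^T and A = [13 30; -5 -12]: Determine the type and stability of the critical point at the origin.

saddle

A = [[13,30],[-5,-12]]; det(A-λI) = λ^2 - λ - 6.
λ = 3, -2: opposite signs.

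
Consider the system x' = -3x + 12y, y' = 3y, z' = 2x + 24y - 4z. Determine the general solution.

x(t) = 2K_2e^(3t) + K_3e^(-3t), y(t) = K_2e^(3t), z(t) = K_1e^(-4t) + 4K_2e^(3t) + 2K_3e^(-3t)

Coefficient matrix A = [[-3, 12, 0], [0, 3, 0], [2, 24, -4]].
det(A - λI) = 0 gives eigenvalues λ = -4, 3, -3.
For λ=-4: eigenvector (0,0,1).
For λ=3: eigenvector (2,1,4).
For λ=-3: eigenvector (1,0,2).
General solution: K_1e^(-4t)(0,0,1) + K_2e^(3t)(2,1,4) + K_3e^(-3t)(1,0,2).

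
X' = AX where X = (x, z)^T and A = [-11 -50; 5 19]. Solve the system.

Coefficient matrix A = [[-11, -50], [5, 19]].
Characteristic polynomial det(A - λI) = λ^2 - 8λ + 41 = 0.
Eigenvalues λ = 4 ± 5i (complex conjugate pair).
For λ=4+5i: an eigenvector is (-3,1) - i(-1,0) = (-3 + i, 1).
A real fundamental pair from Re and Im of e^((4+5i)t)v: X_1 = e^(4t)(cos(5t)·(-3,1) + sin(5t)·(-1,0)), X_2 = e^(4t)(sin(5t)·(-3,1) - cos(5t)·(-1,0)).
General solution: C_1X_1 + C_2X_2.

x(t) = -C_1e^(4t)sin(5t) - 3C_1e^(4t)cos(5t) - 3C_2e^(4t)sin(5t) + C_2e^(4t)cos(5t), z(t) = C_1e^(4t)cos(5t) + C_2e^(4t)sin(5t)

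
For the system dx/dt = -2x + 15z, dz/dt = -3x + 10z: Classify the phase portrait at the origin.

unstable spiral

A = [[-2,15],[-3,10]]; det(A-λI) = λ^2 - 8λ + 25.
λ = 4 ± 3i: positive real part.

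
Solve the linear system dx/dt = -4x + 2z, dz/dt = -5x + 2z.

x(t) = -C_1e^(-t)sin(t) - C_1e^(-t)cos(t) - C_2e^(-t)sin(t) + C_2e^(-t)cos(t), z(t) = -C_1e^(-t)sin(t) - 2C_1e^(-t)cos(t) - 2C_2e^(-t)sin(t) + C_2e^(-t)cos(t)

Coefficient matrix A = [[-4, 2], [-5, 2]].
Characteristic polynomial det(A - λI) = λ^2 + 2λ + 2 = 0.
Eigenvalues λ = -1 ± i (complex conjugate pair).
For λ=-1+i: an eigenvector is (-1,-2) - i(-1,-1) = (-1 + i, -2 + i).
A real fundamental pair from Re and Im of e^((-1+i)t)v: X_1 = e^(-t)(cos(t)·(-1,-2) + sin(t)·(-1,-1)), X_2 = e^(-t)(sin(t)·(-1,-2) - cos(t)·(-1,-1)).
General solution: C_1X_1 + C_2X_2.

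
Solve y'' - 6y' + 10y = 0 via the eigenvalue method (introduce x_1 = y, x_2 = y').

Let x_1 = y, x_2 = y'. Then x_1' = x_2 and x_2' = -10x_1 + 6x_2.
A = [[0,1],[-10,6]]; det(A-λI) = λ^2 - 6λ + 10.
Eigenvalues λ = 3 ± i.

y(t) = C_1e^(3t)cos(t) + C_2e^(3t)sin(t)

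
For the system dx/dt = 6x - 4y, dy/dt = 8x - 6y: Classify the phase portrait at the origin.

A = [[6,-4],[8,-6]]; det(A-λI) = λ^2 - 4.
λ = -2, 2: opposite signs.

saddle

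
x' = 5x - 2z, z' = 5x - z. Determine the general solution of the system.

Coefficient matrix A = [[5, -2], [5, -1]].
Characteristic polynomial det(A - λI) = λ^2 - 4λ + 5 = 0.
Eigenvalues λ = 2 ± i (complex conjugate pair).
For λ=2+i: an eigenvector is (1,2) - i(-1,-1) = (1 + i, 2 + i).
A real fundamental pair from Re and Im of e^((2+i)t)v: X_1 = e^(2t)(cos(t)·(1,2) + sin(t)·(-1,-1)), X_2 = e^(2t)(sin(t)·(1,2) - cos(t)·(-1,-1)).
General solution: c_1X_1 + c_2X_2.

x(t) = -c_1e^(2t)sin(t) + c_1e^(2t)cos(t) + c_2e^(2t)sin(t) + c_2e^(2t)cos(t), z(t) = -c_1e^(2t)sin(t) + 2c_1e^(2t)cos(t) + 2c_2e^(2t)sin(t) + c_2e^(2t)cos(t)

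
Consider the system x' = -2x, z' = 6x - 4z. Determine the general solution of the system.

Coefficient matrix A = [[-2, 0], [6, -4]].
Characteristic polynomial det(A - λI) = λ^2 + 6λ + 8 = 0.
Eigenvalues λ = -2, -4.
For λ=-2: (A-λI) row 2 is [6, -2], so an eigenvector is (-1, -3).
For λ=-4: (A-λI) row 1 is [2, 0], so an eigenvector is (0, -1).
General solution: C_1e^(-2t)(-1,-3) + C_2e^(-4t)(0,-1).

x(t) = -C_1e^(-2t), z(t) = -3C_1e^(-2t) - C_2e^(-4t)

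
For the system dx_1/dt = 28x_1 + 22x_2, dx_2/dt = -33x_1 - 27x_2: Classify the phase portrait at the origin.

saddle

A = [[28,22],[-33,-27]]; det(A-λI) = λ^2 - λ - 30.
λ = -5, 6: opposite signs.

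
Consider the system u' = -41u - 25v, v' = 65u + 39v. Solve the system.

Coefficient matrix A = [[-41, -25], [65, 39]].
Characteristic polynomial det(A - λI) = λ^2 + 2λ + 26 = 0.
Eigenvalues λ = -1 ± 5i (complex conjugate pair).
For λ=-1+5i: an eigenvector is (-1,2) - i(-2,3) = (-1 + 2i, 2 - 3i).
A real fundamental pair from Re and Im of e^((-1+5i)t)v: X_1 = e^(-t)(cos(5t)·(-1,2) + sin(5t)·(-2,3)), X_2 = e^(-t)(sin(5t)·(-1,2) - cos(5t)·(-2,3)).
General solution: c_1X_1 + c_2X_2.

u(t) = -2c_1e^(-t)sin(5t) - c_1e^(-t)cos(5t) - c_2e^(-t)sin(5t) + 2c_2e^(-t)cos(5t), v(t) = 3c_1e^(-t)sin(5t) + 2c_1e^(-t)cos(5t) + 2c_2e^(-t)sin(5t) - 3c_2e^(-t)cos(5t)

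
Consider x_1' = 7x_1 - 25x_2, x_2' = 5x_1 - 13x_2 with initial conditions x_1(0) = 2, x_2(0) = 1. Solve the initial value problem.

x_1(t) = -e^(-3t)sin(5t) + 2e^(-3t)cos(5t), x_2(t) = e^(-3t)cos(5t)

Coefficient matrix A = [[7, -25], [5, -13]].
Characteristic polynomial det(A - λI) = λ^2 + 6λ + 34 = 0.
Eigenvalues λ = -3 ± 5i (complex conjugate pair).
For λ=-3+5i: an eigenvector is (-2,-1) - i(1,0) = (-2 - i, -1).
A real fundamental pair from Re and Im of e^((-3+5i)t)v: X_1 = e^(-3t)(cos(5t)·(-2,-1) + sin(5t)·(1,0)), X_2 = e^(-3t)(sin(5t)·(-2,-1) - cos(5t)·(1,0)).
General solution: c_1X_1 + c_2X_2.
Applying x_1(0)=2, x_2(0)=1 gives c_1=-1, c_2=0.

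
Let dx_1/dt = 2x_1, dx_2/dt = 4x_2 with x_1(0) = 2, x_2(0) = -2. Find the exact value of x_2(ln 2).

A = [[2,0],[0,4]]; eigenvalues λ = 4, 2.
Eigenvectors: (0,1) for λ=4, (-1,0) for λ=2.
From the initial condition, c_1 = -2, c_2 = -2.
x_2(ln 2) = (-2)(2^4)(1) + (-2)(2^2)(0) = -32.

-32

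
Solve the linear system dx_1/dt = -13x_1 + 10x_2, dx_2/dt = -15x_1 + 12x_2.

x_1(t) = c_1e^(-3t) + 2c_2e^(2t), x_2(t) = c_1e^(-3t) + 3c_2e^(2t)

Coefficient matrix A = [[-13, 10], [-15, 12]].
Characteristic polynomial det(A - λI) = λ^2 + λ - 6 = 0.
Eigenvalues λ = -3, 2.
For λ=-3: (A-λI) row 1 is [-10, 10], so an eigenvector is (1, 1).
For λ=2: (A-λI) row 1 is [-15, 10], so an eigenvector is (2, 3).
General solution: c_1e^(-3t)(1,1) + c_2e^(2t)(2,3).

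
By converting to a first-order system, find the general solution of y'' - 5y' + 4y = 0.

y(t) = c_1e^(4t) + c_2e^(t)

Let x_1 = y, x_2 = y'. Then x_1' = x_2 and x_2' = -4x_1 + 5x_2.
A = [[0,1],[-4,5]]; det(A-λI) = λ^2 - 5λ + 4.
Eigenvalues λ = 4, 1 with eigenvectors (1,4), (1,1).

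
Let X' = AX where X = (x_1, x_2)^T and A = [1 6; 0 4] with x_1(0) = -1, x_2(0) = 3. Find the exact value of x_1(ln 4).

1508

A = [[1,6],[0,4]]; eigenvalues λ = 4, 1.
Eigenvectors: (-2,-1) for λ=4, (1,0) for λ=1.
From the initial condition, c_1 = -3, c_2 = -7.
x_1(ln 4) = (-3)(4^4)(-2) + (-7)(4^1)(1) = 1508.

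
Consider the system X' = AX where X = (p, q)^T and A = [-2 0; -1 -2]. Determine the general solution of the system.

p(t) = -C_2e^(-2t), q(t) = C_1e^(-2t) + C_2te^(-2t) + C_2e^(-2t)

Coefficient matrix A = [[-2, 0], [-1, -2]].
Characteristic polynomial det(A - λI) = λ^2 + 4λ + 4 = 0.
Single eigenvalue λ = -2 with algebraic multiplicity 2.
Eigenvector v = (0,1); generalized eigenvector w with (A-λI)w=v is (-1,1).
General solution: e^(-2t)[C_1·v + C_2·(t·v + w)].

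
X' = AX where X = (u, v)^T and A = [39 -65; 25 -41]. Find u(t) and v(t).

u(t) = 2K_1e^(-t)sin(5t) - 3K_1e^(-t)cos(5t) - 3K_2e^(-t)sin(5t) - 2K_2e^(-t)cos(5t), v(t) = K_1e^(-t)sin(5t) - 2K_1e^(-t)cos(5t) - 2K_2e^(-t)sin(5t) - K_2e^(-t)cos(5t)

Coefficient matrix A = [[39, -65], [25, -41]].
Characteristic polynomial det(A - λI) = λ^2 + 2λ + 26 = 0.
Eigenvalues λ = -1 ± 5i (complex conjugate pair).
For λ=-1+5i: an eigenvector is (-3,-2) - i(2,1) = (-3 - 2i, -2 - i).
A real fundamental pair from Re and Im of e^((-1+5i)t)v: X_1 = e^(-t)(cos(5t)·(-3,-2) + sin(5t)·(2,1)), X_2 = e^(-t)(sin(5t)·(-3,-2) - cos(5t)·(2,1)).
General solution: K_1X_1 + K_2X_2.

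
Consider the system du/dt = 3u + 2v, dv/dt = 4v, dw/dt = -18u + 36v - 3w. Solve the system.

u(t) = c_1e^(3t) + 2c_2e^(4t), v(t) = c_2e^(4t), w(t) = -3c_1e^(3t) + c_3e^(-3t)

Coefficient matrix A = [[3, 2, 0], [0, 4, 0], [-18, 36, -3]].
det(A - λI) = 0 gives eigenvalues λ = 3, 4, -3.
For λ=3: eigenvector (1,0,-3).
For λ=4: eigenvector (2,1,0).
For λ=-3: eigenvector (0,0,1).
General solution: c_1e^(3t)(1,0,-3) + c_2e^(4t)(2,1,0) + c_3e^(-3t)(0,0,1).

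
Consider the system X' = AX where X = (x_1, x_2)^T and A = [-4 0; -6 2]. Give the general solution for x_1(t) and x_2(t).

x_1(t) = -K_1e^(-4t), x_2(t) = -K_1e^(-4t) + K_2e^(2t)

Coefficient matrix A = [[-4, 0], [-6, 2]].
Characteristic polynomial det(A - λI) = λ^2 + 2λ - 8 = 0.
Eigenvalues λ = -4, 2.
For λ=-4: (A-λI) row 2 is [-6, 6], so an eigenvector is (-1, -1).
For λ=2: (A-λI) row 1 is [-6, 0], so an eigenvector is (0, 1).
General solution: K_1e^(-4t)(-1,-1) + K_2e^(2t)(0,1).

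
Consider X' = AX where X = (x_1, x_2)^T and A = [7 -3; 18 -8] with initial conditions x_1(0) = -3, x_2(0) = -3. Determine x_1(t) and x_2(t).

Coefficient matrix A = [[7, -3], [18, -8]].
Characteristic polynomial det(A - λI) = λ^2 + λ - 2 = 0.
Eigenvalues λ = -2, 1.
For λ=-2: (A-λI) row 1 is [9, -3], so an eigenvector is (-1, -3).
For λ=1: (A-λI) row 1 is [6, -3], so an eigenvector is (-1, -2).
General solution: C_1e^(-2t)(-1,-3) + C_2e^(t)(-1,-2).
Applying x_1(0)=-3, x_2(0)=-3 gives C_1=-3, C_2=6.

x_1(t) = -6e^(t) + 3e^(-2t), x_2(t) = -12e^(t) + 9e^(-2t)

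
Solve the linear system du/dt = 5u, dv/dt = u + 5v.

Coefficient matrix A = [[5, 0], [1, 5]].
Characteristic polynomial det(A - λI) = λ^2 - 10λ + 25 = 0.
Single eigenvalue λ = 5 with algebraic multiplicity 2.
Eigenvector v = (0,-1); generalized eigenvector w with (A-λI)w=v is (-1,-3).
General solution: e^(5t)[C_1·v + C_2·(t·v + w)].

u(t) = -C_2e^(5t), v(t) = -C_1e^(5t) - C_2te^(5t) - 3C_2e^(5t)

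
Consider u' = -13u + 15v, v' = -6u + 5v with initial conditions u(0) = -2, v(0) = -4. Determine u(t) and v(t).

u(t) = -14e^(-4t)sin(3t) - 2e^(-4t)cos(3t), v(t) = -8e^(-4t)sin(3t) - 4e^(-4t)cos(3t)

Coefficient matrix A = [[-13, 15], [-6, 5]].
Characteristic polynomial det(A - λI) = λ^2 + 8λ + 25 = 0.
Eigenvalues λ = -4 ± 3i (complex conjugate pair).
For λ=-4+3i: an eigenvector is (-1,-1) - i(-2,-1) = (-1 + 2i, -1 + i).
A real fundamental pair from Re and Im of e^((-4+3i)t)v: X_1 = e^(-4t)(cos(3t)·(-1,-1) + sin(3t)·(-2,-1)), X_2 = e^(-4t)(sin(3t)·(-1,-1) - cos(3t)·(-2,-1)).
General solution: c_1X_1 + c_2X_2.
Applying u(0)=-2, v(0)=-4 gives c_1=6, c_2=2.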